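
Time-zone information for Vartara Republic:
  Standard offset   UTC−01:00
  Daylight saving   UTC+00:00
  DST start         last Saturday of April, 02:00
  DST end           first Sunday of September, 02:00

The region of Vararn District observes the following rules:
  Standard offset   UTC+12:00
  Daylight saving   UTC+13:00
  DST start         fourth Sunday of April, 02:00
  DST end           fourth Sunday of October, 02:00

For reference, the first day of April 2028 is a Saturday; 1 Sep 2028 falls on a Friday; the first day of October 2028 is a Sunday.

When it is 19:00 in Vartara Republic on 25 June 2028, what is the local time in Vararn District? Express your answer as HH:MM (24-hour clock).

1 April 2028 is a Saturday, so Saturdays fall on 1, 8, 15, 22, 29; the last is April 29.
1 September 2028 is a Friday, so the first Sunday is September 3.
Daylight saving runs 29 April – 3 September; 25 June 2028 is inside that window, so Vartara Republic is at UTC+00:00.
19:00 Vartara Republic − 0h = 19:00 UTC.
1 April 2028 is a Saturday, so the first Sunday is April 2 and the fourth is April 23.
1 October 2028 is a Sunday, so the first Sunday is October 1 and the fourth is October 22.
At the standard offset (UTC+12:00), 19:00 UTC + 12h = 07:00 Vararn District standard time (rolling into the next day, 26 June 2028).
Daylight saving runs 23 April – 22 October; the standard-time date in Vararn District, 26 June 2028, is inside that window, so Vararn District is at UTC+13:00.
19:00 UTC + 13h = 08:00 Vararn District (rolling into the next day, 26 June 2028).

08:00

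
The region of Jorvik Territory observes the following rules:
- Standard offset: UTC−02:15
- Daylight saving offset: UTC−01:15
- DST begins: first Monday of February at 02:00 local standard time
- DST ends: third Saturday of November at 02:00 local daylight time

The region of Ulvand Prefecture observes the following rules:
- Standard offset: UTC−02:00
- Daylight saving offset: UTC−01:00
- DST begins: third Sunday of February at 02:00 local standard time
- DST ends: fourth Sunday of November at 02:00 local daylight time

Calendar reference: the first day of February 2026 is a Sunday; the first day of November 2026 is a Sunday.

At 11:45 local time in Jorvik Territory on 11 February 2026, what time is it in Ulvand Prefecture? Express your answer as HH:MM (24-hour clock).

1 February 2026 is a Sunday, so the first Monday is February 2.
1 November 2026 is a Sunday, so the first Saturday is November 7 and the third is November 21.
11 February 2026 lies within the daylight-saving period (2 February – 21 November), so Jorvik Territory is on daylight time, UTC−01:15.
11:45 Jorvik Territory + 1h15m = 13:00 UTC.
1 February 2026 is a Sunday, so the first Sunday is February 1 and the third is February 15.
1 November 2026 is a Sunday, so the first Sunday is November 1 and the fourth is November 22.
At the standard offset (UTC−02:00), 13:00 UTC − 2h = 11:00 Ulvand Prefecture standard time.
The standard-time date in Ulvand Prefecture, 11 February 2026, is outside the daylight-saving period (15 February – 22 November), so Ulvand Prefecture is on standard time, UTC−02:00.
13:00 UTC − 2h = 11:00 Ulvand Prefecture.

11:00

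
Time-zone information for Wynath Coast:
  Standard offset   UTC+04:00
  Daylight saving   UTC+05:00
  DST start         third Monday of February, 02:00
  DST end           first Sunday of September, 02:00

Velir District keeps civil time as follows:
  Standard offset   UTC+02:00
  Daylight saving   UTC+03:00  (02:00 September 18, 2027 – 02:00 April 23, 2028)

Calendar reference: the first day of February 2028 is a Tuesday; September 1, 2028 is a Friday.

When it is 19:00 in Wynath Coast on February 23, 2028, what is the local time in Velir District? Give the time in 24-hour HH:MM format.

17:00

1 February 2028 is a Tuesday, so the first Monday is February 7 and the third is February 21.
1 September 2028 is a Friday, so the first Sunday is September 3.
February 23, 2028 falls between 21 February and 3 September, so daylight saving is in effect and Wynath Coast is at UTC+05:00.
19:00 Wynath Coast − 5h = 14:00 UTC.
At the standard offset (UTC+02:00), 14:00 UTC + 2h = 16:00 Velir District standard time.
The standard-time date in Velir District, February 23, 2028, falls between 18 September 2027 and 23 April 2028, so daylight saving is in effect and Velir District is at UTC+03:00.
14:00 UTC + 3h = 17:00 Velir District.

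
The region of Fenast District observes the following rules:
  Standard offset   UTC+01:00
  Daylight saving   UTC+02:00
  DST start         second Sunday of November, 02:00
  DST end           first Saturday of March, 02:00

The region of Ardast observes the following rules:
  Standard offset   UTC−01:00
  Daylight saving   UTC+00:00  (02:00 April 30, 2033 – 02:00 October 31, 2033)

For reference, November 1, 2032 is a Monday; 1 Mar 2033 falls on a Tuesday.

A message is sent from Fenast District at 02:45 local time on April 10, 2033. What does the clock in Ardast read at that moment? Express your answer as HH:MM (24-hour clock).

00:45

1 November 2032 is a Monday, so the first Sunday is November 7 and the second is November 14.
1 March 2033 is a Tuesday, so the first Saturday is March 5.
April 10, 2033 is outside the daylight-saving period (14 November 2032 – 5 March 2033), so Fenast District is on standard time, UTC+01:00.
02:45 Fenast District − 1h = 01:45 UTC.
At the standard offset (UTC−01:00), 01:45 UTC − 1h = 00:45 Ardast standard time.
The standard-time date in Ardast, April 10, 2033, does not fall between 30 April and 31 October, so daylight saving is not in effect and Ardast is at UTC−01:00.
01:45 UTC − 1h = 00:45 Ardast.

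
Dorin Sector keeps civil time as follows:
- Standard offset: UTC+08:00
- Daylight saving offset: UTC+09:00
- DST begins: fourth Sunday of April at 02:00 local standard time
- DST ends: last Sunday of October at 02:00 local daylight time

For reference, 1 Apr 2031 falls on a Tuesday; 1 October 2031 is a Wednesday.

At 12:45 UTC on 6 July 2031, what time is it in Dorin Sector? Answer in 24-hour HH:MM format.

21:45

1 April 2031 is a Tuesday, so the first Sunday is April 6 and the fourth is April 27.
1 October 2031 is a Wednesday, so Sundays fall on 5, 12, 19, 26; the last is October 26.
At the standard offset (UTC+08:00), 12:45 UTC + 8h = 20:45 Dorin Sector standard time.
The standard-time date in Dorin Sector, 6 July 2031, falls between 27 April and 26 October, so daylight saving is in effect and Dorin Sector is at UTC+09:00.
12:45 UTC + 9h = 21:45 local.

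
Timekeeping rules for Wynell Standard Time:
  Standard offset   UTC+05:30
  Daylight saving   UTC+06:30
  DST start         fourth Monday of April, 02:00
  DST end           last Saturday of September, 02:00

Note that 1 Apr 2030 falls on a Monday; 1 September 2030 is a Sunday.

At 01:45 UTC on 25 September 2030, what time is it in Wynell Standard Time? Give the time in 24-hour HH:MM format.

08:15

1 April 2030 is a Monday, so the first Monday is April 1 and the fourth is April 22.
1 September 2030 is a Sunday, so Saturdays fall on 7, 14, 21, 28; the last is September 28.
At the standard offset (UTC+05:30), 01:45 UTC + 5h30m = 07:15 Wynell Standard Time standard time.
Daylight saving runs 22 April – 28 September; the standard-time date in Wynell Standard Time, 25 September 2030, is inside that window, so Wynell Standard Time is at UTC+06:30.
01:45 UTC + 6h30m = 08:15 local.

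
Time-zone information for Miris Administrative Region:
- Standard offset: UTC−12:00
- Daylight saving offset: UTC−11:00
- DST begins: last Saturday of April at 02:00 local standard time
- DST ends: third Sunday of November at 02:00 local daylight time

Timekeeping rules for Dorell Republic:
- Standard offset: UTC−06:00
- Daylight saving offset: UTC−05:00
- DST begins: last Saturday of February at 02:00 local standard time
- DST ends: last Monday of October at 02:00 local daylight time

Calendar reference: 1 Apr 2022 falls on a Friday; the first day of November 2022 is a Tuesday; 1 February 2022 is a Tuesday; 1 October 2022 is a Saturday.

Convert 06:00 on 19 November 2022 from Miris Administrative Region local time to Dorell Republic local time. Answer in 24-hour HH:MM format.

1 April 2022 is a Friday, so Saturdays fall on 2, 9, 16, 23, 30; the last is April 30.
1 November 2022 is a Tuesday, so the first Sunday is November 6 and the third is November 20.
19 November 2022 lies within the daylight-saving period (30 April – 20 November), so Miris Administrative Region is on daylight time, UTC−11:00.
06:00 Miris Administrative Region + 11h = 17:00 UTC.
1 February 2022 is a Tuesday, so Saturdays fall on 5, 12, 19, 26; the last is February 26.
1 October 2022 is a Saturday, so Mondays fall on 3, 10, 17, 24, 31; the last is October 31.
At the standard offset (UTC−06:00), 17:00 UTC − 6h = 11:00 Dorell Republic standard time.
The standard-time date in Dorell Republic, 19 November 2022, does not fall between 26 February and 31 October, so daylight saving is not in effect and Dorell Republic is at UTC−06:00.
17:00 UTC − 6h = 11:00 Dorell Republic.

11:00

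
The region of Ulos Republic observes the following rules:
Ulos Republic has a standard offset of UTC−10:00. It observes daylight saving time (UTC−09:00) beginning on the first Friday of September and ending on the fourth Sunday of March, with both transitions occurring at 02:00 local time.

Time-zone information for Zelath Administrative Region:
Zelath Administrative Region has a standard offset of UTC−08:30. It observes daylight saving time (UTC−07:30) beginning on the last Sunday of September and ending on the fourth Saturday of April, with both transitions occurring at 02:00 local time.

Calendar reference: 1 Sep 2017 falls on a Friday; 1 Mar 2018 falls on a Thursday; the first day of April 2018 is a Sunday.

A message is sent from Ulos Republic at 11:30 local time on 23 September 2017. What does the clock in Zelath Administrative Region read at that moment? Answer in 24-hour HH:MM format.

12:00

1 September 2017 is a Friday, so the first Friday is September 1.
1 March 2018 is a Thursday, so the first Sunday is March 4 and the fourth is March 25.
23 September 2017 lies within the daylight-saving period (1 September 2017 – 25 March 2018), so Ulos Republic is on daylight time, UTC−09:00.
11:30 Ulos Republic + 9h = 20:30 UTC.
1 September 2017 is a Friday, so Sundays fall on 3, 10, 17, 24; the last is September 24.
1 April 2018 is a Sunday, so the first Saturday is April 7 and the fourth is April 28.
At the standard offset (UTC−08:30), 20:30 UTC − 8h30m = 12:00 Zelath Administrative Region standard time.
The standard-time date in Zelath Administrative Region, 23 September 2017, is outside the daylight-saving period (24 September 2017 – 28 April 2018), so Zelath Administrative Region is on standard time, UTC−08:30.
20:30 UTC − 8h30m = 12:00 Zelath Administrative Region.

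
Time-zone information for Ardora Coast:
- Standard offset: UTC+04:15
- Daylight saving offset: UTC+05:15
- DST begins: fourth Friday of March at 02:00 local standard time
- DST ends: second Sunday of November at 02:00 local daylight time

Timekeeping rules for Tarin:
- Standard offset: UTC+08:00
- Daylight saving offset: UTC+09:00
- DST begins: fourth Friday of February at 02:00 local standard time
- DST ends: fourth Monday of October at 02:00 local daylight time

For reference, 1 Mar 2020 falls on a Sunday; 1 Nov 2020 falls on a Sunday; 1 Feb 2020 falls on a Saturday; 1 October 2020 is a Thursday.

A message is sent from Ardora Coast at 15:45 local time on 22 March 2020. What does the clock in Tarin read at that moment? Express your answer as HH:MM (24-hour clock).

1 March 2020 is a Sunday, so the first Friday is March 6 and the fourth is March 27.
1 November 2020 is a Sunday, so the first Sunday is November 1 and the second is November 8.
Daylight saving runs 27 March – 8 November; 22 March 2020 is outside that window, so Ardora Coast is on standard time at UTC+04:15.
15:45 Ardora Coast − 4h15m = 11:30 UTC.
1 February 2020 is a Saturday, so the first Friday is February 7 and the fourth is February 28.
1 October 2020 is a Thursday, so the first Monday is October 5 and the fourth is October 26.
At the standard offset (UTC+08:00), 11:30 UTC + 8h = 19:30 Tarin standard time.
The standard-time date in Tarin, 22 March 2020, lies within the daylight-saving period (28 February – 26 October), so Tarin is on daylight time, UTC+09:00.
11:30 UTC + 9h = 20:30 Tarin.

20:30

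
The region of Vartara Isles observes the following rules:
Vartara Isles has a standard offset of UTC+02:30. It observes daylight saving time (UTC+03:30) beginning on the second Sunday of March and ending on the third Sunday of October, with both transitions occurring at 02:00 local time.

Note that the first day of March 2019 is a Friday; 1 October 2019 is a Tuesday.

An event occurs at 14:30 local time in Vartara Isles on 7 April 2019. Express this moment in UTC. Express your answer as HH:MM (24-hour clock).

11:00

1 March 2019 is a Friday, so the first Sunday is March 3 and the second is March 10.
1 October 2019 is a Tuesday, so the first Sunday is October 6 and the third is October 20.
7 April 2019 falls between 10 March and 20 October, so daylight saving is in effect and Vartara Isles is at UTC+03:30.
14:30 local − 3h30m = 11:00 UTC.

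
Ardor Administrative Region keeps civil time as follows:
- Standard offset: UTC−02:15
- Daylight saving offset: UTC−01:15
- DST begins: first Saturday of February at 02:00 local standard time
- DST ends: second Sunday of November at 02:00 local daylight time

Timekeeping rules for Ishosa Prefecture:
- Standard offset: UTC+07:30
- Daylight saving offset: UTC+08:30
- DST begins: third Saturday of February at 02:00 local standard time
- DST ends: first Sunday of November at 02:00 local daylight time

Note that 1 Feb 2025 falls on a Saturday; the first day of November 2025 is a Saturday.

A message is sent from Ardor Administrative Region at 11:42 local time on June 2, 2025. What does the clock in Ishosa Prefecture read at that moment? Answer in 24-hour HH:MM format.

1 February 2025 is a Saturday, so the first Saturday is February 1.
1 November 2025 is a Saturday, so the first Sunday is November 2 and the second is November 9.
June 2, 2025 falls between 1 February and 9 November, so daylight saving is in effect and Ardor Administrative Region is at UTC−01:15.
11:42 Ardor Administrative Region + 1h15m = 12:57 UTC.
1 February 2025 is a Saturday, so the first Saturday is February 1 and the third is February 15.
1 November 2025 is a Saturday, so the first Sunday is November 2.
At the standard offset (UTC+07:30), 12:57 UTC + 7h30m = 20:27 Ishosa Prefecture standard time.
The standard-time date in Ishosa Prefecture, June 2, 2025, lies within the daylight-saving period (15 February – 2 November), so Ishosa Prefecture is on daylight time, UTC+08:30.
12:57 UTC + 8h30m = 21:27 Ishosa Prefecture.

21:27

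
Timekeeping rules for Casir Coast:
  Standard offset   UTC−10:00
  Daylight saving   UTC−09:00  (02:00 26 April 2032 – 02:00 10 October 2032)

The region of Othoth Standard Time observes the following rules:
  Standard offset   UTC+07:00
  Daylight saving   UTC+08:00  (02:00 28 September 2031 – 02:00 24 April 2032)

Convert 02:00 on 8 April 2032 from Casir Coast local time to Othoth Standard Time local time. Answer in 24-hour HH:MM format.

20:00

8 April 2032 is outside the daylight-saving period (26 April – 10 October), so Casir Coast is on standard time, UTC−10:00.
02:00 Casir Coast + 10h = 12:00 UTC.
At the standard offset (UTC+07:00), 12:00 UTC + 7h = 19:00 Othoth Standard Time standard time.
The standard-time date in Othoth Standard Time, 8 April 2032, falls between 28 September 2031 and 24 April 2032, so daylight saving is in effect and Othoth Standard Time is at UTC+08:00.
12:00 UTC + 8h = 20:00 Othoth Standard Time.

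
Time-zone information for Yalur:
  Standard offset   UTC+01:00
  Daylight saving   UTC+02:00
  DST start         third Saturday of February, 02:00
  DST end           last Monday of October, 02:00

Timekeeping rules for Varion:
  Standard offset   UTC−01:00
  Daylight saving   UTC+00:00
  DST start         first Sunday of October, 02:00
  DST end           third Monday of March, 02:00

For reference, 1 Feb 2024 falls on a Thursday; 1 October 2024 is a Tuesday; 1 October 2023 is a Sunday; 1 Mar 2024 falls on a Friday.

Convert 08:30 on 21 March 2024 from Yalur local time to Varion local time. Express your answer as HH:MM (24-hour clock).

05:30

1 February 2024 is a Thursday, so the first Saturday is February 3 and the third is February 17.
1 October 2024 is a Tuesday, so Mondays fall on 7, 14, 21, 28; the last is October 28.
21 March 2024 falls between 17 February and 28 October, so daylight saving is in effect and Yalur is at UTC+02:00.
08:30 Yalur − 2h = 06:30 UTC.
1 October 2023 is a Sunday, so the first Sunday is October 1.
1 March 2024 is a Friday, so the first Monday is March 4 and the third is March 18.
At the standard offset (UTC−01:00), 06:30 UTC − 1h = 05:30 Varion standard time.
The standard-time date in Varion, 21 March 2024, does not fall between 1 October 2023 and 18 March 2024, so daylight saving is not in effect and Varion is at UTC−01:00.
06:30 UTC − 1h = 05:30 Varion.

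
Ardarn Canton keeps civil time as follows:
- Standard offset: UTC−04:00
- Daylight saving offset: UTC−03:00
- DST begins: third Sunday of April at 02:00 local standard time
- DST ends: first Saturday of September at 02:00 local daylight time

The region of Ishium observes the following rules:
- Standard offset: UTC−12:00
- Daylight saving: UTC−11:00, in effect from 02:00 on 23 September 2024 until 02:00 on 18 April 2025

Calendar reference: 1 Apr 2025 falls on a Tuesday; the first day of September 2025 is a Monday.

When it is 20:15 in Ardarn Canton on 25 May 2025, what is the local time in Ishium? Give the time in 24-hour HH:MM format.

11:15

1 April 2025 is a Tuesday, so the first Sunday is April 6 and the third is April 20.
1 September 2025 is a Monday, so the first Saturday is September 6.
Daylight saving runs 20 April – 6 September; 25 May 2025 is inside that window, so Ardarn Canton is at UTC−03:00.
20:15 Ardarn Canton + 3h = 23:15 UTC.
At the standard offset (UTC−12:00), 23:15 UTC − 12h = 11:15 Ishium standard time.
The standard-time date in Ishium, 25 May 2025, does not fall between 23 September 2024 and 18 April 2025, so daylight saving is not in effect and Ishium is at UTC−12:00.
23:15 UTC − 12h = 11:15 Ishium.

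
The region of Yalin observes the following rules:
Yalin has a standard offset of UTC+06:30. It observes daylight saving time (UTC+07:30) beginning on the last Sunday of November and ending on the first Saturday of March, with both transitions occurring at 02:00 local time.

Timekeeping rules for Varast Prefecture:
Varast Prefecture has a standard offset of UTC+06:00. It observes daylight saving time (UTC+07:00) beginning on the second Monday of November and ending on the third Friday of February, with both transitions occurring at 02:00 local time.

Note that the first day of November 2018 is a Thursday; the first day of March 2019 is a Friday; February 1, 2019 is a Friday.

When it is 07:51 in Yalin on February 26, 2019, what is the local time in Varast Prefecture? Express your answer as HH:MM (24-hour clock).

1 November 2018 is a Thursday, so Sundays fall on 4, 11, 18, 25; the last is November 25.
1 March 2019 is a Friday, so the first Saturday is March 2.
February 26, 2019 falls between 25 November 2018 and 2 March 2019, so daylight saving is in effect and Yalin is at UTC+07:30.
07:51 Yalin − 7h30m = 00:21 UTC.
1 November 2018 is a Thursday, so the first Monday is November 5 and the second is November 12.
1 February 2019 is a Friday, so the first Friday is February 1 and the third is February 15.
At the standard offset (UTC+06:00), 00:21 UTC + 6h = 06:21 Varast Prefecture standard time.
Daylight saving runs 12 November 2018 – 15 February 2019; the standard-time date in Varast Prefecture, February 26, 2019, is outside that window, so Varast Prefecture is on standard time at UTC+06:00.
00:21 UTC + 6h = 06:21 Varast Prefecture.

06:21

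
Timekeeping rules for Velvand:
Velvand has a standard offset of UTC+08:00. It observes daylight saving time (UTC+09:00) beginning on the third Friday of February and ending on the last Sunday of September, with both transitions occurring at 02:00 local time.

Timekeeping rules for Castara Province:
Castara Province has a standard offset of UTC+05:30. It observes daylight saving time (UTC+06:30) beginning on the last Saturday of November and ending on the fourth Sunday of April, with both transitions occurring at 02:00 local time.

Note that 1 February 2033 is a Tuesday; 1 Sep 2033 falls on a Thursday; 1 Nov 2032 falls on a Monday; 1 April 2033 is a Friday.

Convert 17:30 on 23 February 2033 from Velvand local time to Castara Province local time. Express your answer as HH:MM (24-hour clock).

15:00

1 February 2033 is a Tuesday, so the first Friday is February 4 and the third is February 18.
1 September 2033 is a Thursday, so Sundays fall on 4, 11, 18, 25; the last is September 25.
Daylight saving runs 18 February – 25 September; 23 February 2033 is inside that window, so Velvand is at UTC+09:00.
17:30 Velvand − 9h = 08:30 UTC.
1 November 2032 is a Monday, so Saturdays fall on 6, 13, 20, 27; the last is November 27.
1 April 2033 is a Friday, so the first Sunday is April 3 and the fourth is April 24.
At the standard offset (UTC+05:30), 08:30 UTC + 5h30m = 14:00 Castara Province standard time.
The standard-time date in Castara Province, 23 February 2033, falls between 27 November 2032 and 24 April 2033, so daylight saving is in effect and Castara Province is at UTC+06:30.
08:30 UTC + 6h30m = 15:00 Castara Province.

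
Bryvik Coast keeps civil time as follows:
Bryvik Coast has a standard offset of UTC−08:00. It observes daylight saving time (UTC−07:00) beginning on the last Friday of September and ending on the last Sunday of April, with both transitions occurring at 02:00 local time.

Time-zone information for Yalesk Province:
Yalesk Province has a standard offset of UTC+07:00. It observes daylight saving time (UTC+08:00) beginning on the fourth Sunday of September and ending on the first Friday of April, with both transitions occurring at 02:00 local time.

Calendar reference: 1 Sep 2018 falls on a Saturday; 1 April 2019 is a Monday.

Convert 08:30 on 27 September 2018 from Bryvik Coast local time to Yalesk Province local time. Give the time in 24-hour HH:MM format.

00:30

1 September 2018 is a Saturday, so Fridays fall on 7, 14, 21, 28; the last is September 28.
1 April 2019 is a Monday, so Sundays fall on 7, 14, 21, 28; the last is April 28.
27 September 2018 is outside the daylight-saving period (28 September 2018 – 28 April 2019), so Bryvik Coast is on standard time, UTC−08:00.
08:30 Bryvik Coast + 8h = 16:30 UTC.
1 September 2018 is a Saturday, so the first Sunday is September 2 and the fourth is September 23.
1 April 2019 is a Monday, so the first Friday is April 5.
At the standard offset (UTC+07:00), 16:30 UTC + 7h = 23:30 Yalesk Province standard time.
The standard-time date in Yalesk Province, 27 September 2018, lies within the daylight-saving period (23 September 2018 – 5 April 2019), so Yalesk Province is on daylight time, UTC+08:00.
16:30 UTC + 8h = 00:30 Yalesk Province (rolling into the next day, 28 September 2018).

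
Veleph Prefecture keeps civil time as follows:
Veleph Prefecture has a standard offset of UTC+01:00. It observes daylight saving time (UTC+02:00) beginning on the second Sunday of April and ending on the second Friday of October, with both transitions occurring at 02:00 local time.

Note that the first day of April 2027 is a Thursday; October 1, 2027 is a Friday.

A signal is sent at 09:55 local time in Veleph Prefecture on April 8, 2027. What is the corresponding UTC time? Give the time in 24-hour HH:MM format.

08:55

1 April 2027 is a Thursday, so the first Sunday is April 4 and the second is April 11.
1 October 2027 is a Friday, so the first Friday is October 1 and the second is October 8.
April 8, 2027 is outside the daylight-saving period (11 April – 8 October), so Veleph Prefecture is on standard time, UTC+01:00.
09:55 local − 1h = 08:55 UTC.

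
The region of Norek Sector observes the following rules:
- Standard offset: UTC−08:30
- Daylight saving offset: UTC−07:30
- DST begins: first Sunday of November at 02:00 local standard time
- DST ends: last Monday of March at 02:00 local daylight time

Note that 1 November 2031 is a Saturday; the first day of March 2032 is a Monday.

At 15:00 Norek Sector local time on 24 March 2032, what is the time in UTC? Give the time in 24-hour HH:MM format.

1 November 2031 is a Saturday, so the first Sunday is November 2.
1 March 2032 is a Monday, so Mondays fall on 1, 8, 15, 22, 29; the last is March 29.
24 March 2032 falls between 2 November 2031 and 29 March 2032, so daylight saving is in effect and Norek Sector is at UTC−07:30.
15:00 local + 7h30m = 22:30 UTC.

22:30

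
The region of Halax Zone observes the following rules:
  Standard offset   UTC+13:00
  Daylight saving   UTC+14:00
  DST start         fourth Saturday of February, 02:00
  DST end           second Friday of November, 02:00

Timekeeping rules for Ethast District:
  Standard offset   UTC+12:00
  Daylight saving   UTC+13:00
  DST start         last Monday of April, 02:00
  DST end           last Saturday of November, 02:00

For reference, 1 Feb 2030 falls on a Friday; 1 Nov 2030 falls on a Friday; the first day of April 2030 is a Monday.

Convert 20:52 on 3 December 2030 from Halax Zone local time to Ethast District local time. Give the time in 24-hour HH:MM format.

1 February 2030 is a Friday, so the first Saturday is February 2 and the fourth is February 23.
1 November 2030 is a Friday, so the first Friday is November 1 and the second is November 8.
3 December 2030 is outside the daylight-saving period (23 February – 8 November), so Halax Zone is on standard time, UTC+13:00.
20:52 Halax Zone − 13h = 07:52 UTC.
1 April 2030 is a Monday, so Mondays fall on 1, 8, 15, 22, 29; the last is April 29.
1 November 2030 is a Friday, so Saturdays fall on 2, 9, 16, 23, 30; the last is November 30.
At the standard offset (UTC+12:00), 07:52 UTC + 12h = 19:52 Ethast District standard time.
The standard-time date in Ethast District, 3 December 2030, does not fall between 29 April and 30 November, so daylight saving is not in effect and Ethast District is at UTC+12:00.
07:52 UTC + 12h = 19:52 Ethast District.

19:52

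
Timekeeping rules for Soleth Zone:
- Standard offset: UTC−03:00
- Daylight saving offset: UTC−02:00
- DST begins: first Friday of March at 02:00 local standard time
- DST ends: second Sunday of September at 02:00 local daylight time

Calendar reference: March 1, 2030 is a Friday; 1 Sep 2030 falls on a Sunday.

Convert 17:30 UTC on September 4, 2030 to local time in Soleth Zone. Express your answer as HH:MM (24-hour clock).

15:30

1 March 2030 is a Friday, so the first Friday is March 1.
1 September 2030 is a Sunday, so the first Sunday is September 1 and the second is September 8.
At the standard offset (UTC−03:00), 17:30 UTC − 3h = 14:30 Soleth Zone standard time.
The standard-time date in Soleth Zone, September 4, 2030, lies within the daylight-saving period (1 March – 8 September), so Soleth Zone is on daylight time, UTC−02:00.
17:30 UTC − 2h = 15:30 local.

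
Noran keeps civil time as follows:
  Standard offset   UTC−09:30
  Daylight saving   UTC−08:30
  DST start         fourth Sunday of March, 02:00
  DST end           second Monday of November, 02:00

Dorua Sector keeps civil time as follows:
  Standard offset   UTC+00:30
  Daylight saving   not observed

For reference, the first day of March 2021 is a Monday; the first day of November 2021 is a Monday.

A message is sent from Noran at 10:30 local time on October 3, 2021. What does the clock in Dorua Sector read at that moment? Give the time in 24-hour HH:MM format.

19:30

1 March 2021 is a Monday, so the first Sunday is March 7 and the fourth is March 28.
1 November 2021 is a Monday, so the first Monday is November 1 and the second is November 8.
Daylight saving runs 28 March – 8 November; October 3, 2021 is inside that window, so Noran is at UTC−08:30.
10:30 Noran + 8h30m = 19:00 UTC.
Dorua Sector has no daylight saving, so its offset is UTC+00:30 year-round.
19:00 UTC + 0h30m = 19:30 Dorua Sector.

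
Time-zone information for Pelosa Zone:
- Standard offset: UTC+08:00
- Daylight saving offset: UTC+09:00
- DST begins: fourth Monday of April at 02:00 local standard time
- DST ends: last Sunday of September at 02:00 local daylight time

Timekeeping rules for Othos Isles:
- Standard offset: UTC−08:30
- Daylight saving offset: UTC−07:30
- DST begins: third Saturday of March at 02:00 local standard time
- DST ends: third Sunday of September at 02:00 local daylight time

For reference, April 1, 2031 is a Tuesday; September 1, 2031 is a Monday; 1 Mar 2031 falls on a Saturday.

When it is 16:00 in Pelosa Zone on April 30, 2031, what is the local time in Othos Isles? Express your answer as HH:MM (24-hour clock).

23:30

1 April 2031 is a Tuesday, so the first Monday is April 7 and the fourth is April 28.
1 September 2031 is a Monday, so Sundays fall on 7, 14, 21, 28; the last is September 28.
April 30, 2031 falls between 28 April and 28 September, so daylight saving is in effect and Pelosa Zone is at UTC+09:00.
16:00 Pelosa Zone − 9h = 07:00 UTC.
1 March 2031 is a Saturday, so the first Saturday is March 1 and the third is March 15.
1 September 2031 is a Monday, so the first Sunday is September 7 and the third is September 21.
At the standard offset (UTC−08:30), 07:00 UTC − 8h30m = 22:30 Othos Isles standard time (rolling into the previous day, 29 April 2031).
The standard-time date in Othos Isles, April 29, 2031, falls between 15 March and 21 September, so daylight saving is in effect and Othos Isles is at UTC−07:30.
07:00 UTC − 7h30m = 23:30 Othos Isles (rolling into the previous day, 29 April 2031).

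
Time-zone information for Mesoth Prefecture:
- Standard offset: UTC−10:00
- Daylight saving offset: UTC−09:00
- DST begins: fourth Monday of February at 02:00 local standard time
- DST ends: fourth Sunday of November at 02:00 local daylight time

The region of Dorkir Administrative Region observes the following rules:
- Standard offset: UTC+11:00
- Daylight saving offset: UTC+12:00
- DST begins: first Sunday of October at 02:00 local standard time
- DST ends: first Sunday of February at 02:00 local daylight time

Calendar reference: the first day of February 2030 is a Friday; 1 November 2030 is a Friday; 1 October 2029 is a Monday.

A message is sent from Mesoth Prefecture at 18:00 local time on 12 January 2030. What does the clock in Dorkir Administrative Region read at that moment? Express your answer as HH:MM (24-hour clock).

16:00

1 February 2030 is a Friday, so the first Monday is February 4 and the fourth is February 25.
1 November 2030 is a Friday, so the first Sunday is November 3 and the fourth is November 24.
Daylight saving runs 25 February – 24 November; 12 January 2030 is outside that window, so Mesoth Prefecture is on standard time at UTC−10:00.
18:00 Mesoth Prefecture + 10h = 04:00 UTC (rolling into the next day, 13 January 2030).
1 October 2029 is a Monday, so the first Sunday is October 7.
1 February 2030 is a Friday, so the first Sunday is February 3.
At the standard offset (UTC+11:00), 04:00 UTC + 11h = 15:00 Dorkir Administrative Region standard time.
The standard-time date in Dorkir Administrative Region, 13 January 2030, falls between 7 October 2029 and 3 February 2030, so daylight saving is in effect and Dorkir Administrative Region is at UTC+12:00.
04:00 UTC + 12h = 16:00 Dorkir Administrative Region.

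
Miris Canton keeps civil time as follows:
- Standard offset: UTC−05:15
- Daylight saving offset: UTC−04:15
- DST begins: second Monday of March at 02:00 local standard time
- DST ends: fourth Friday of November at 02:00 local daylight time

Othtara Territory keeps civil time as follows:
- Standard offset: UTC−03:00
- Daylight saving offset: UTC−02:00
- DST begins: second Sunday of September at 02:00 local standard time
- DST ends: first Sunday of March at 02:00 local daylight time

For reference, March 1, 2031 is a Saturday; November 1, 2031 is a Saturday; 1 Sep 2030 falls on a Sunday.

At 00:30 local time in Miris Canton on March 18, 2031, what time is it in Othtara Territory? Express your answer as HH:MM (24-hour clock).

1 March 2031 is a Saturday, so the first Monday is March 3 and the second is March 10.
1 November 2031 is a Saturday, so the first Friday is November 7 and the fourth is November 28.
Daylight saving runs 10 March – 28 November; March 18, 2031 is inside that window, so Miris Canton is at UTC−04:15.
00:30 Miris Canton + 4h15m = 04:45 UTC.
1 September 2030 is a Sunday, so the first Sunday is September 1 and the second is September 8.
1 March 2031 is a Saturday, so the first Sunday is March 2.
At the standard offset (UTC−03:00), 04:45 UTC − 3h = 01:45 Othtara Territory standard time.
The standard-time date in Othtara Territory, March 18, 2031, does not fall between 8 September 2030 and 2 March 2031, so daylight saving is not in effect and Othtara Territory is at UTC−03:00.
04:45 UTC − 3h = 01:45 Othtara Territory.

01:45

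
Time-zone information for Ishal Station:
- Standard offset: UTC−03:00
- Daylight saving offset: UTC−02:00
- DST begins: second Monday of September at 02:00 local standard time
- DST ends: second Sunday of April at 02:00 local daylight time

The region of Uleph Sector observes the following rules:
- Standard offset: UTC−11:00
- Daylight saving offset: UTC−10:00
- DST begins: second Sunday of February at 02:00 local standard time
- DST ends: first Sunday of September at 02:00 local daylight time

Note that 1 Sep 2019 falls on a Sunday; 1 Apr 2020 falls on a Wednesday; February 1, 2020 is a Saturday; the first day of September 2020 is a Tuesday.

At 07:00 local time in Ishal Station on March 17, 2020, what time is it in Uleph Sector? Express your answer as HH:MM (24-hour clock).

23:00

1 September 2019 is a Sunday, so the first Monday is September 2 and the second is September 9.
1 April 2020 is a Wednesday, so the first Sunday is April 5 and the second is April 12.
March 17, 2020 falls between 9 September 2019 and 12 April 2020, so daylight saving is in effect and Ishal Station is at UTC−02:00.
07:00 Ishal Station + 2h = 09:00 UTC.
1 February 2020 is a Saturday, so the first Sunday is February 2 and the second is February 9.
1 September 2020 is a Tuesday, so the first Sunday is September 6.
At the standard offset (UTC−11:00), 09:00 UTC − 11h = 22:00 Uleph Sector standard time (rolling into the previous day, 16 March 2020).
The standard-time date in Uleph Sector, March 16, 2020, falls between 9 February and 6 September, so daylight saving is in effect and Uleph Sector is at UTC−10:00.
09:00 UTC − 10h = 23:00 Uleph Sector (rolling into the previous day, 16 March 2020).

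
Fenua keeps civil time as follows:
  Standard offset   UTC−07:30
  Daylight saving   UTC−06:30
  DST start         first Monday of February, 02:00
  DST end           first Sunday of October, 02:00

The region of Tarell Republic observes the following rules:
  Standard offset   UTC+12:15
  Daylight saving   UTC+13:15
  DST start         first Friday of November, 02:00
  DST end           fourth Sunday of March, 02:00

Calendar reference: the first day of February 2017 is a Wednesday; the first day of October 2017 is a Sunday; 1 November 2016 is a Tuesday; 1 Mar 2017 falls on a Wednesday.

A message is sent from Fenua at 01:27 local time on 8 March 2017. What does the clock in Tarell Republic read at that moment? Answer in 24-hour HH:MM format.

21:12

1 February 2017 is a Wednesday, so the first Monday is February 6.
1 October 2017 is a Sunday, so the first Sunday is October 1.
Daylight saving runs 6 February – 1 October; 8 March 2017 is inside that window, so Fenua is at UTC−06:30.
01:27 Fenua + 6h30m = 07:57 UTC.
1 November 2016 is a Tuesday, so the first Friday is November 4.
1 March 2017 is a Wednesday, so the first Sunday is March 5 and the fourth is March 26.
At the standard offset (UTC+12:15), 07:57 UTC + 12h15m = 20:12 Tarell Republic standard time.
Daylight saving runs 4 November 2016 – 26 March 2017; the standard-time date in Tarell Republic, 8 March 2017, is inside that window, so Tarell Republic is at UTC+13:15.
07:57 UTC + 13h15m = 21:12 Tarell Republic.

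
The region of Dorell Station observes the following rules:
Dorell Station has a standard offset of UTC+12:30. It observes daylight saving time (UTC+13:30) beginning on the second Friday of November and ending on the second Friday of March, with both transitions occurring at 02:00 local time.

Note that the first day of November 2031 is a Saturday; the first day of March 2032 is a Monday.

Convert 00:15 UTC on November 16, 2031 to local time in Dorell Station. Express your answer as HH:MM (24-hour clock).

13:45

1 November 2031 is a Saturday, so the first Friday is November 7 and the second is November 14.
1 March 2032 is a Monday, so the first Friday is March 5 and the second is March 12.
At the standard offset (UTC+12:30), 00:15 UTC + 12h30m = 12:45 Dorell Station standard time.
The standard-time date in Dorell Station, November 16, 2031, lies within the daylight-saving period (14 November 2031 – 12 March 2032), so Dorell Station is on daylight time, UTC+13:30.
00:15 UTC + 13h30m = 13:45 local.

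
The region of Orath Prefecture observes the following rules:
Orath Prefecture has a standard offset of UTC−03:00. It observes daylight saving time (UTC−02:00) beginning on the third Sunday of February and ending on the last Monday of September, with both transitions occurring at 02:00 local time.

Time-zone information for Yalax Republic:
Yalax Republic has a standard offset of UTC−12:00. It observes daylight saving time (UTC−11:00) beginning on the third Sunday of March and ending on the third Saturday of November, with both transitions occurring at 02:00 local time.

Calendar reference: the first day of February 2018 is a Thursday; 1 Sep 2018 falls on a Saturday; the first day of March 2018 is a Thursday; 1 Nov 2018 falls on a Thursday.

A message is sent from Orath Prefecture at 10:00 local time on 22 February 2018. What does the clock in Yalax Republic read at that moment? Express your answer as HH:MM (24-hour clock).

1 February 2018 is a Thursday, so the first Sunday is February 4 and the third is February 18.
1 September 2018 is a Saturday, so Mondays fall on 3, 10, 17, 24; the last is September 24.
Daylight saving runs 18 February – 24 September; 22 February 2018 is inside that window, so Orath Prefecture is at UTC−02:00.
10:00 Orath Prefecture + 2h = 12:00 UTC.
1 March 2018 is a Thursday, so the first Sunday is March 4 and the third is March 18.
1 November 2018 is a Thursday, so the first Saturday is November 3 and the third is November 17.
At the standard offset (UTC−12:00), 12:00 UTC − 12h = 00:00 Yalax Republic standard time.
The standard-time date in Yalax Republic, 22 February 2018, is outside the daylight-saving period (18 March – 17 November), so Yalax Republic is on standard time, UTC−12:00.
12:00 UTC − 12h = 00:00 Yalax Republic.

00:00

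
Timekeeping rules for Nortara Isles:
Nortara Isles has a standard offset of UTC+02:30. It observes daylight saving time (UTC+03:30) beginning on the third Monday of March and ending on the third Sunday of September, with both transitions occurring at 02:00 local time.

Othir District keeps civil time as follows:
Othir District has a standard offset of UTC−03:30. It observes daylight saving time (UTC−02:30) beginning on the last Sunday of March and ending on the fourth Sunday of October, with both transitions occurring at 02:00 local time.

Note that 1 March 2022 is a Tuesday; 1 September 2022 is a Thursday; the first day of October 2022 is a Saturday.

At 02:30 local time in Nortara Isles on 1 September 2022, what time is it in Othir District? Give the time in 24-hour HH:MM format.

1 March 2022 is a Tuesday, so the first Monday is March 7 and the third is March 21.
1 September 2022 is a Thursday, so the first Sunday is September 4 and the third is September 18.
Daylight saving runs 21 March – 18 September; 1 September 2022 is inside that window, so Nortara Isles is at UTC+03:30.
02:30 Nortara Isles − 3h30m = 23:00 UTC (rolling into the previous day, 31 August 2022).
1 March 2022 is a Tuesday, so Sundays fall on 6, 13, 20, 27; the last is March 27.
1 October 2022 is a Saturday, so the first Sunday is October 2 and the fourth is October 23.
At the standard offset (UTC−03:30), 23:00 UTC − 3h30m = 19:30 Othir District standard time.
Daylight saving runs 27 March – 23 October; the standard-time date in Othir District, 31 August 2022, is inside that window, so Othir District is at UTC−02:30.
23:00 UTC − 2h30m = 20:30 Othir District.

20:30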